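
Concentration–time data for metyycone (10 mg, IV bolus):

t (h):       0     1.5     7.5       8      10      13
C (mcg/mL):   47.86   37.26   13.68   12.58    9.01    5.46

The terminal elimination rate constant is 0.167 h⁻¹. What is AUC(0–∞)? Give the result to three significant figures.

AUC = 299 mcg/mL·h

Trapezoidal AUC_0→13:
  [0→1.5]: (47.86+37.26)/2 × 1.5 = 63.84
  [1.5→7.5]: (37.26+13.68)/2 × 6 = 152.82
  [7.5→8]: (13.68+12.58)/2 × 0.5 = 6.565
  [8→10]: (12.58+9.01)/2 × 2 = 21.59
  [10→13]: (9.01+5.46)/2 × 3 = 21.705
  Sum = 266.52 mcg/mL·h
Extrapolated tail: C_last / k_e = 5.46 / 0.167 = 32.695
AUC_0→∞ = 266.52 + 32.695 = 299.215 mcg/mL·h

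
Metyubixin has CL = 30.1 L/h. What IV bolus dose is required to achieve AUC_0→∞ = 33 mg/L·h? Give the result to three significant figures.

Dose_iv = CL × AUC_0→∞
     = 30.1 × 33 = 993.3 mg

Dose = 993 mg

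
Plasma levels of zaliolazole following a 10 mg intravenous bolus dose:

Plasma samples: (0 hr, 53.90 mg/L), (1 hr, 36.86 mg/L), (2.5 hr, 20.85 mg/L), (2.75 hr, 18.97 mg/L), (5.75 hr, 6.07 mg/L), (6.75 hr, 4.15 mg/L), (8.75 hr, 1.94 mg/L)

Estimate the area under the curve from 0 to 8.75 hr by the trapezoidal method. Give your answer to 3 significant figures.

Trapezoidal AUC_0→8.75:
  [0→1]: (53.90+36.86)/2 × 1 = 45.38
  [1→2.5]: (36.86+20.85)/2 × 1.5 = 43.2825
  [2.5→2.75]: (20.85+18.97)/2 × 0.25 = 4.9775
  [2.75→5.75]: (18.97+6.07)/2 × 3 = 37.56
  [5.75→6.75]: (6.07+4.15)/2 × 1 = 5.11
  [6.75→8.75]: (4.15+1.94)/2 × 2 = 6.09
  Sum = 142.4 mg/L·hr

AUC = 142 mg/L·hr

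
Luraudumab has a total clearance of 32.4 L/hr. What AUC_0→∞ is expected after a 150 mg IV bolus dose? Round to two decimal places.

AUC = 4.63 mg/L·hr

AUC_0→∞ = Dose_iv / CL
        = 150 / 32.4 = 4.62963 mg/L·hr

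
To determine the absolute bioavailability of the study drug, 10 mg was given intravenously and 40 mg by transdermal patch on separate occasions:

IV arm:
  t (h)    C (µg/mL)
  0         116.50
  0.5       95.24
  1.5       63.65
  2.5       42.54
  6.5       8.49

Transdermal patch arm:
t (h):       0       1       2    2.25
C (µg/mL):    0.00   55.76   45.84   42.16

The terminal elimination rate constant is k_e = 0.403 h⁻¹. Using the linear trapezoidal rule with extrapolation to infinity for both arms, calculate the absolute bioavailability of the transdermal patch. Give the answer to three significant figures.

F = 0.157

Trapezoidal AUC_0→6.5 (IV):
  [0→0.5]: (116.50+95.24)/2 × 0.5 = 52.935
  [0.5→1.5]: (95.24+63.65)/2 × 1 = 79.445
  [1.5→2.5]: (63.65+42.54)/2 × 1 = 53.095
  [2.5→6.5]: (42.54+8.49)/2 × 4 = 102.06
  Sum = 287.535 µg/mL·h
IV tail: 8.49/0.403 = 21.067; AUC_iv,0→∞ = 287.535 + 21.067 = 308.602 µg/mL·h
Trapezoidal AUC_0→2.25 (transdermal patch):
  [0→1]: (0.00+55.76)/2 × 1 = 27.88
  [1→2]: (55.76+45.84)/2 × 1 = 50.8
  [2→2.25]: (45.84+42.16)/2 × 0.25 = 11.0
  Sum = 89.68 µg/mL·h
transdermal patch tail: 42.16/0.403 = 104.615; AUC_ev,0→∞ = 89.68 + 104.615 = 194.295 µg/mL·h
F = (AUC_ev/D_ev)/(AUC_iv/D_iv) = (194.295/40)/(308.602/10) = 4.857375/30.8602 = 0.1574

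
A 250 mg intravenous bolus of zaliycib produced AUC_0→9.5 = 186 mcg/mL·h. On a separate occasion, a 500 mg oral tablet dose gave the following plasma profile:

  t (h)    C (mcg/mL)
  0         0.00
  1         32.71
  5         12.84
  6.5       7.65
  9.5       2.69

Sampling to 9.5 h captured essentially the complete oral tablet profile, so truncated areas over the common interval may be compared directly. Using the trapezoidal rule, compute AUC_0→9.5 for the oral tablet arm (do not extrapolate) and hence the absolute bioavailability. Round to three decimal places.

F = 0.372

Trapezoidal AUC_0→9.5 (oral tablet):
  [0→1]: (0.00+32.71)/2 × 1 = 16.355
  [1→5]: (32.71+12.84)/2 × 4 = 91.1
  [5→6.5]: (12.84+7.65)/2 × 1.5 = 15.3675
  [6.5→9.5]: (7.65+2.69)/2 × 3 = 15.51
  Sum = 138.3325 mcg/mL·h
F = (AUC_ev/D_ev)/(AUC_iv/D_iv) = (138.3325/500)/(186/250) = 0.276665/0.744 = 0.3719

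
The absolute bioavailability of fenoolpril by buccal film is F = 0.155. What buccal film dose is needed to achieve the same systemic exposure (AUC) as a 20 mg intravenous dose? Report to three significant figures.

D_buccal = 129 mg

For equal systemic exposure: F × D_ev = D_iv
D_ev = D_iv / F = 20 / 0.155 = 129.032 mg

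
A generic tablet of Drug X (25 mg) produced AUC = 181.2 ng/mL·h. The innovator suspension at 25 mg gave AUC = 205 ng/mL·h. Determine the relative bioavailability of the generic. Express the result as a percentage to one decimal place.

F_rel = 88.4%

F_rel = (AUC_test/D_test) / (AUC_ref/D_ref)
      = (181.2/25) / (205/25)
      = 7.248 / 8.2 = 0.8839 = 88.39%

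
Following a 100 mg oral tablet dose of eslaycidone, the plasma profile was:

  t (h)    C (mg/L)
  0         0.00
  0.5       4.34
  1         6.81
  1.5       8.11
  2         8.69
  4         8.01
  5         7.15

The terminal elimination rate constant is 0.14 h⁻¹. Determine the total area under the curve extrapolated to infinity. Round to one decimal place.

Trapezoidal AUC_0→5:
  [0→0.5]: (0.00+4.34)/2 × 0.5 = 1.085
  [0.5→1]: (4.34+6.81)/2 × 0.5 = 2.7875
  [1→1.5]: (6.81+8.11)/2 × 0.5 = 3.73
  [1.5→2]: (8.11+8.69)/2 × 0.5 = 4.2
  [2→4]: (8.69+8.01)/2 × 2 = 16.7
  [4→5]: (8.01+7.15)/2 × 1 = 7.58
  Sum = 36.0825 mg/L·h
Extrapolated tail: C_last / k_e = 7.15 / 0.14 = 51.071
AUC_0→∞ = 36.0825 + 51.071 = 87.1535 mg/L·h

AUC = 87.2 mg/L·h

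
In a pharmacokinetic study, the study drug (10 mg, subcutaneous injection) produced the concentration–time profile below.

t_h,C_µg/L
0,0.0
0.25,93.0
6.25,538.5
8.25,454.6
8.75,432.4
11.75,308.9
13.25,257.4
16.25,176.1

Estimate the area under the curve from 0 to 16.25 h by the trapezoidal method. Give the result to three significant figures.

AUC = 5310 µg/L·h

Trapezoidal AUC_0→16.25:
  [0→0.25]: (0.0+93.0)/2 × 0.25 = 11.625
  [0.25→6.25]: (93.0+538.5)/2 × 6 = 1894.5
  [6.25→8.25]: (538.5+454.6)/2 × 2 = 993.1
  [8.25→8.75]: (454.6+432.4)/2 × 0.5 = 221.75
  [8.75→11.75]: (432.4+308.9)/2 × 3 = 1111.95
  [11.75→13.25]: (308.9+257.4)/2 × 1.5 = 424.725
  [13.25→16.25]: (257.4+176.1)/2 × 3 = 650.25
  Sum = 5307.9 µg/L·h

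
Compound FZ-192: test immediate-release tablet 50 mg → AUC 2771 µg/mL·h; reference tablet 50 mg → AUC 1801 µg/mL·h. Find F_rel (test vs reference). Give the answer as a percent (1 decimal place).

F_rel = (AUC_test/D_test) / (AUC_ref/D_ref)
      = (2771/50) / (1801/50)
      = 55.42 / 36.02 = 1.5386 = 153.86%

F_rel = 153.9%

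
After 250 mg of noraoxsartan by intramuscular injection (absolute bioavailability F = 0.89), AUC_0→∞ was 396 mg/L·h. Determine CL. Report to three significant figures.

CL = 0.562 L/h

CL = F × Dose / AUC_0→∞
   = 0.89 × 250 / 396 = 0.561869 L/h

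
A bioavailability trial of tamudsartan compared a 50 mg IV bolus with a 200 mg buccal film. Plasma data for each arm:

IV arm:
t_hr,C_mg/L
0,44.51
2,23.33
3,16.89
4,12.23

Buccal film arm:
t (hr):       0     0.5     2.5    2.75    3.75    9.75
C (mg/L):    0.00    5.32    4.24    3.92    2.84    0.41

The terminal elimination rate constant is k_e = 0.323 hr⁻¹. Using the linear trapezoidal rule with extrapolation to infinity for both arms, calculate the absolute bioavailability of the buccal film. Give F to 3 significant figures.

Trapezoidal AUC_0→4 (IV):
  [0→2]: (44.51+23.33)/2 × 2 = 67.84
  [2→3]: (23.33+16.89)/2 × 1 = 20.11
  [3→4]: (16.89+12.23)/2 × 1 = 14.56
  Sum = 102.51 mg/L·hr
IV tail: 12.23/0.323 = 37.864; AUC_iv,0→∞ = 102.51 + 37.864 = 140.374 mg/L·hr
Trapezoidal AUC_0→9.75 (buccal film):
  [0→0.5]: (0.00+5.32)/2 × 0.5 = 1.33
  [0.5→2.5]: (5.32+4.24)/2 × 2 = 9.56
  [2.5→2.75]: (4.24+3.92)/2 × 0.25 = 1.02
  [2.75→3.75]: (3.92+2.84)/2 × 1 = 3.38
  [3.75→9.75]: (2.84+0.41)/2 × 6 = 9.75
  Sum = 25.04 mg/L·hr
buccal film tail: 0.41/0.323 = 1.269; AUC_ev,0→∞ = 25.04 + 1.269 = 26.309 mg/L·hr
F = (AUC_ev/D_ev)/(AUC_iv/D_iv) = (26.309/200)/(140.374/50) = 0.131545/2.80748 = 0.0469

F = 0.0469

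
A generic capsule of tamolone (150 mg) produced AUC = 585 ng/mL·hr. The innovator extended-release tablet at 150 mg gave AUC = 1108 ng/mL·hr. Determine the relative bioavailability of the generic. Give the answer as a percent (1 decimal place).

F_rel = 52.8%

F_rel = (AUC_test/D_test) / (AUC_ref/D_ref)
      = (585/150) / (1108/150)
      = 3.9 / 7.38667 = 0.5280 = 52.80%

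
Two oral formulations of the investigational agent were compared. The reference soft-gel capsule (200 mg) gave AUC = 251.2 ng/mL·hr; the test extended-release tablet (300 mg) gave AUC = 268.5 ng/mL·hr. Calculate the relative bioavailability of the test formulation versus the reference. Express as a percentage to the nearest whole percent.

F_rel = 71%

F_rel = (AUC_test/D_test) / (AUC_ref/D_ref)
      = (268.5/300) / (251.2/200)
      = 0.895 / 1.256 = 0.7126 = 71.26%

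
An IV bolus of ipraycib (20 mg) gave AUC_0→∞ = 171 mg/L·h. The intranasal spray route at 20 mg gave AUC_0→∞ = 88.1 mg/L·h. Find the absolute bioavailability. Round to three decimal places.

F = 0.515

F = (AUC_ev / D_ev) / (AUC_iv / D_iv)
  = (88.1/20) / (171/20)
  = 4.405 / 8.55 = 0.5152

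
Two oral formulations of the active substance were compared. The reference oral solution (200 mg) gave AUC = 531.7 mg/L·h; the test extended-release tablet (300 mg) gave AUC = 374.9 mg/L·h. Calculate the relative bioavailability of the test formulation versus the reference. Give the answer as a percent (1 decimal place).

F_rel = (AUC_test/D_test) / (AUC_ref/D_ref)
      = (374.9/300) / (531.7/200)
      = 1.24967 / 2.6585 = 0.4701 = 47.01%

F_rel = 47.0%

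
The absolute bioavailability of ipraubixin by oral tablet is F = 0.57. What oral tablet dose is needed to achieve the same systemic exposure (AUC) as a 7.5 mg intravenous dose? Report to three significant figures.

D_oral = 13.2 mg

For equal systemic exposure: F × D_ev = D_iv
D_ev = D_iv / F = 7.5 / 0.57 = 13.1579 mg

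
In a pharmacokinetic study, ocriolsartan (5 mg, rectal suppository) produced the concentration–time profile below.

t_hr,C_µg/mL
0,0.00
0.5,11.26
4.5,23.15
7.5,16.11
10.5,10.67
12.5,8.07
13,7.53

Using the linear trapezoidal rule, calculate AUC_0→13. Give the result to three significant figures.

Trapezoidal AUC_0→13:
  [0→0.5]: (0.00+11.26)/2 × 0.5 = 2.815
  [0.5→4.5]: (11.26+23.15)/2 × 4 = 68.82
  [4.5→7.5]: (23.15+16.11)/2 × 3 = 58.89
  [7.5→10.5]: (16.11+10.67)/2 × 3 = 40.17
  [10.5→12.5]: (10.67+8.07)/2 × 2 = 18.74
  [12.5→13]: (8.07+7.53)/2 × 0.5 = 3.9
  Sum = 193.335 µg/mL·hr

AUC = 193 µg/mL·hr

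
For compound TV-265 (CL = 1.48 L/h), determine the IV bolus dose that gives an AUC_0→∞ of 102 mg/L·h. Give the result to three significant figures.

Dose = 151 mg

Dose_iv = CL × AUC_0→∞
     = 1.48 × 102 = 150.96 mg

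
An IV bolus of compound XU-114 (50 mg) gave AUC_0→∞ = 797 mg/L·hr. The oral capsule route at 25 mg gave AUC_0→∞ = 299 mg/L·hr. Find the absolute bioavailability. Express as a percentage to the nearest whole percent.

F = 75%

F = (AUC_ev / D_ev) / (AUC_iv / D_iv)
  = (299/25) / (797/50)
  = 11.96 / 15.94 = 0.7503
  = 75.03%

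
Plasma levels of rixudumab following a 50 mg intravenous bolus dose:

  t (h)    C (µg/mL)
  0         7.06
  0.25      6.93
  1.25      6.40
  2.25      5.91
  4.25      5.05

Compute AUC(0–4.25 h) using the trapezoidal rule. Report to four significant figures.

Trapezoidal AUC_0→4.25:
  [0→0.25]: (7.06+6.93)/2 × 0.25 = 1.74875
  [0.25→1.25]: (6.93+6.40)/2 × 1 = 6.665
  [1.25→2.25]: (6.40+5.91)/2 × 1 = 6.155
  [2.25→4.25]: (5.91+5.05)/2 × 2 = 10.96
  Sum = 25.52875 µg/mL·h

AUC = 25.53 µg/mL·h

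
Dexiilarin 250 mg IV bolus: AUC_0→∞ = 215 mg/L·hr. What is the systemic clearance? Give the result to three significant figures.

CL = 1.16 L/hr

CL = Dose_iv / AUC_0→∞
   = 250 / 215 = 1.16279 L/hr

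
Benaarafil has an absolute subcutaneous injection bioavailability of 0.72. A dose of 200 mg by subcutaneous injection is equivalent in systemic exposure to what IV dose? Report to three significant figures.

Systemic exposure from an extravascular dose = F × D_ev, so the equivalent IV dose is F × D_ev.
D_iv = F × D_ev = 0.72 × 200 = 144 mg

D_iv = 144 mg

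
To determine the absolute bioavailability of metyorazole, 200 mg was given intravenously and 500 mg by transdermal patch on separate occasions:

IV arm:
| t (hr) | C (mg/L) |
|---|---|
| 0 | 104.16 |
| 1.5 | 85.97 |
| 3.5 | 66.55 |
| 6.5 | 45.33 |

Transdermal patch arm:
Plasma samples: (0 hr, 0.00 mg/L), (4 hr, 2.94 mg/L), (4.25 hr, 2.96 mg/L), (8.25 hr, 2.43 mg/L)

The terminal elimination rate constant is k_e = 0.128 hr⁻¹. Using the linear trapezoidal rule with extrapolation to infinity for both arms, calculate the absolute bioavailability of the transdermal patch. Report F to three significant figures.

F = 0.0178

Trapezoidal AUC_0→6.5 (IV):
  [0→1.5]: (104.16+85.97)/2 × 1.5 = 142.5975
  [1.5→3.5]: (85.97+66.55)/2 × 2 = 152.52
  [3.5→6.5]: (66.55+45.33)/2 × 3 = 167.82
  Sum = 462.9375 mg/L·hr
IV tail: 45.33/0.128 = 354.141; AUC_iv,0→∞ = 462.9375 + 354.141 = 817.0785 mg/L·hr
Trapezoidal AUC_0→8.25 (transdermal patch):
  [0→4]: (0.00+2.94)/2 × 4 = 5.88
  [4→4.25]: (2.94+2.96)/2 × 0.25 = 0.7375
  [4.25→8.25]: (2.96+2.43)/2 × 4 = 10.78
  Sum = 17.3975 mg/L·hr
transdermal patch tail: 2.43/0.128 = 18.984; AUC_ev,0→∞ = 17.3975 + 18.984 = 36.3815 mg/L·hr
F = (AUC_ev/D_ev)/(AUC_iv/D_iv) = (36.3815/500)/(817.0785/200) = 0.072763/4.0853925 = 0.0178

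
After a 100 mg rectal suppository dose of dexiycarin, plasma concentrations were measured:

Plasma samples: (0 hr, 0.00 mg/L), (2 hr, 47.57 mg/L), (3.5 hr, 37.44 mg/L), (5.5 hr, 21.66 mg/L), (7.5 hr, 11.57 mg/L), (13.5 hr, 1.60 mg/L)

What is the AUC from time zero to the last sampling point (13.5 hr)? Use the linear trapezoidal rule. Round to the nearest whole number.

AUC = 243 mg/L·hr

Trapezoidal AUC_0→13.5:
  [0→2]: (0.00+47.57)/2 × 2 = 47.57
  [2→3.5]: (47.57+37.44)/2 × 1.5 = 63.7575
  [3.5→5.5]: (37.44+21.66)/2 × 2 = 59.1
  [5.5→7.5]: (21.66+11.57)/2 × 2 = 33.23
  [7.5→13.5]: (11.57+1.60)/2 × 6 = 39.51
  Sum = 243.1675 mg/L·hr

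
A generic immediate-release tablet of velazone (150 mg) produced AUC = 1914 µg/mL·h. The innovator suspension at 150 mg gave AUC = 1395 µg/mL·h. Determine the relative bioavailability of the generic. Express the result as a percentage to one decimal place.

F_rel = 137.2%

F_rel = (AUC_test/D_test) / (AUC_ref/D_ref)
      = (1914/150) / (1395/150)
      = 12.76 / 9.3 = 1.3720 = 137.20%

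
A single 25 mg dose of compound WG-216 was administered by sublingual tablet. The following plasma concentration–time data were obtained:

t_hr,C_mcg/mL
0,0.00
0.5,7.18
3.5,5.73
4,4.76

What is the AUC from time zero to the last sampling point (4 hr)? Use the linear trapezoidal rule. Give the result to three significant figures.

AUC = 23.8 mcg/mL·hr

Trapezoidal AUC_0→4:
  [0→0.5]: (0.00+7.18)/2 × 0.5 = 1.795
  [0.5→3.5]: (7.18+5.73)/2 × 3 = 19.365
  [3.5→4]: (5.73+4.76)/2 × 0.5 = 2.6225
  Sum = 23.7825 mcg/mL·hr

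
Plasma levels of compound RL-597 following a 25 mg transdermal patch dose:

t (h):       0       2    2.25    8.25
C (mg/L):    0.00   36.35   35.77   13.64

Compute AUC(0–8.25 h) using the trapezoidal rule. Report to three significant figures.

Trapezoidal AUC_0→8.25:
  [0→2]: (0.00+36.35)/2 × 2 = 36.35
  [2→2.25]: (36.35+35.77)/2 × 0.25 = 9.015
  [2.25→8.25]: (35.77+13.64)/2 × 6 = 148.23
  Sum = 193.595 mg/L·h

AUC = 194 mg/L·h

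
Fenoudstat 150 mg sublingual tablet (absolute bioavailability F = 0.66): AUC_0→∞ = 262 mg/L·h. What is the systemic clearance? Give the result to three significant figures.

CL = F × Dose / AUC_0→∞
   = 0.66 × 150 / 262 = 0.377863 L/h

CL = 0.378 L/h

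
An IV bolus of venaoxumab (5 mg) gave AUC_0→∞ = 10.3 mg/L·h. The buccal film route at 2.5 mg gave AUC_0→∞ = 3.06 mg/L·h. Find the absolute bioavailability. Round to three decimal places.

F = 0.594

F = (AUC_ev / D_ev) / (AUC_iv / D_iv)
  = (3.06/2.5) / (10.3/5)
  = 1.224 / 2.06 = 0.5942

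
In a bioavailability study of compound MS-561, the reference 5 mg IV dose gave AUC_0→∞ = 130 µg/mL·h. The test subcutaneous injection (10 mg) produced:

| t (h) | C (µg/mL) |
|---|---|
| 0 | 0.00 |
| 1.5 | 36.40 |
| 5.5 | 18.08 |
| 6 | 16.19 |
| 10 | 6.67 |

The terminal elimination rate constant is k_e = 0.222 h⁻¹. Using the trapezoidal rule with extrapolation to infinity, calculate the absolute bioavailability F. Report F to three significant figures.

Trapezoidal AUC_0→10 (subcutaneous injection):
  [0→1.5]: (0.00+36.40)/2 × 1.5 = 27.3
  [1.5→5.5]: (36.40+18.08)/2 × 4 = 108.96
  [5.5→6]: (18.08+16.19)/2 × 0.5 = 8.5675
  [6→10]: (16.19+6.67)/2 × 4 = 45.72
  Sum = 190.5475 µg/mL·h
Tail: C_last/k_e = 6.67/0.222 = 30.045
AUC_0→∞ (subcutaneous injection) = 190.5475 + 30.045 = 220.5925 µg/mL·h
F = (AUC_ev/D_ev)/(AUC_iv/D_iv) = (220.5925/10)/(130/5) = 22.05925/26 = 0.8484

F = 0.848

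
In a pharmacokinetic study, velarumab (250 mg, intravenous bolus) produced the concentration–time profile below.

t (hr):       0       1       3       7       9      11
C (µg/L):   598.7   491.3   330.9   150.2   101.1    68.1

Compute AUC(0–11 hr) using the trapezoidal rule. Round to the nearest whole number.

Trapezoidal AUC_0→11:
  [0→1]: (598.7+491.3)/2 × 1 = 545.0
  [1→3]: (491.3+330.9)/2 × 2 = 822.2
  [3→7]: (330.9+150.2)/2 × 4 = 962.2
  [7→9]: (150.2+101.1)/2 × 2 = 251.3
  [9→11]: (101.1+68.1)/2 × 2 = 169.2
  Sum = 2749.9 µg/L·hr

AUC = 2750 µg/L·hr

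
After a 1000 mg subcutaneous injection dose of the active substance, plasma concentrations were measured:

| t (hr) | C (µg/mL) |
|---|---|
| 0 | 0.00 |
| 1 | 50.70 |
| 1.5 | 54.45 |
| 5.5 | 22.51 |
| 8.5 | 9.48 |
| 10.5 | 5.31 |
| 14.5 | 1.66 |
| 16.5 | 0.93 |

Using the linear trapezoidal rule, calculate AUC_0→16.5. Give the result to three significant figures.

AUC = 285 µg/mL·hr

Trapezoidal AUC_0→16.5:
  [0→1]: (0.00+50.70)/2 × 1 = 25.35
  [1→1.5]: (50.70+54.45)/2 × 0.5 = 26.2875
  [1.5→5.5]: (54.45+22.51)/2 × 4 = 153.92
  [5.5→8.5]: (22.51+9.48)/2 × 3 = 47.985
  [8.5→10.5]: (9.48+5.31)/2 × 2 = 14.79
  [10.5→14.5]: (5.31+1.66)/2 × 4 = 13.94
  [14.5→16.5]: (1.66+0.93)/2 × 2 = 2.59
  Sum = 284.8625 µg/mL·hr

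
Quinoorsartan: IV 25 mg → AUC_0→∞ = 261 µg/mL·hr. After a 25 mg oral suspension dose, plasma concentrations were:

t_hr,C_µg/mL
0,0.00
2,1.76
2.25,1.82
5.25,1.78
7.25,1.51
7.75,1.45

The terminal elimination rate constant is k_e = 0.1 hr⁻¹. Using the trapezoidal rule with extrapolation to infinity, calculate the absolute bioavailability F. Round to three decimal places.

Trapezoidal AUC_0→7.75 (oral suspension):
  [0→2]: (0.00+1.76)/2 × 2 = 1.76
  [2→2.25]: (1.76+1.82)/2 × 0.25 = 0.4475
  [2.25→5.25]: (1.82+1.78)/2 × 3 = 5.4
  [5.25→7.25]: (1.78+1.51)/2 × 2 = 3.29
  [7.25→7.75]: (1.51+1.45)/2 × 0.5 = 0.74
  Sum = 11.6375 µg/mL·hr
Tail: C_last/k_e = 1.45/0.1 = 14.500
AUC_0→∞ (oral suspension) = 11.6375 + 14.500 = 26.1375 µg/mL·hr
F = (AUC_ev/D_ev)/(AUC_iv/D_iv) = (26.1375/25)/(261/25) = 1.0455/10.44 = 0.1001

F = 0.100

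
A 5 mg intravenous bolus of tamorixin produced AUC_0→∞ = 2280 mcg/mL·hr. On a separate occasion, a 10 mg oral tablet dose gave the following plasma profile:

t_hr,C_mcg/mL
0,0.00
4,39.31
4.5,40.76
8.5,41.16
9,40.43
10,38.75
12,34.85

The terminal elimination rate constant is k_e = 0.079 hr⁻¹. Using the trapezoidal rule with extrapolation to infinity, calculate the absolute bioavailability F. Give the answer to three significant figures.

Trapezoidal AUC_0→12 (oral tablet):
  [0→4]: (0.00+39.31)/2 × 4 = 78.62
  [4→4.5]: (39.31+40.76)/2 × 0.5 = 20.0175
  [4.5→8.5]: (40.76+41.16)/2 × 4 = 163.84
  [8.5→9]: (41.16+40.43)/2 × 0.5 = 20.3975
  [9→10]: (40.43+38.75)/2 × 1 = 39.59
  [10→12]: (38.75+34.85)/2 × 2 = 73.6
  Sum = 396.065 mcg/mL·hr
Tail: C_last/k_e = 34.85/0.079 = 441.139
AUC_0→∞ (oral tablet) = 396.065 + 441.139 = 837.204 mcg/mL·hr
F = (AUC_ev/D_ev)/(AUC_iv/D_iv) = (837.204/10)/(2280/5) = 83.7204/456 = 0.1836

F = 0.184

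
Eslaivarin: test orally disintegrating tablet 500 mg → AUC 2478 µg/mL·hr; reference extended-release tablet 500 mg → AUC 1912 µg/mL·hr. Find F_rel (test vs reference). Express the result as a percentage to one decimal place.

F_rel = 129.6%

F_rel = (AUC_test/D_test) / (AUC_ref/D_ref)
      = (2478/500) / (1912/500)
      = 4.956 / 3.824 = 1.2960 = 129.60%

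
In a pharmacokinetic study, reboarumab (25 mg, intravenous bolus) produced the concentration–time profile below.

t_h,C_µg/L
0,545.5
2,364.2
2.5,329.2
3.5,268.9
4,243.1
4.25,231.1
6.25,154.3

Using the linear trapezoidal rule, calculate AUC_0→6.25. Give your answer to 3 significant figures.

Trapezoidal AUC_0→6.25:
  [0→2]: (545.5+364.2)/2 × 2 = 909.7
  [2→2.5]: (364.2+329.2)/2 × 0.5 = 173.35
  [2.5→3.5]: (329.2+268.9)/2 × 1 = 299.05
  [3.5→4]: (268.9+243.1)/2 × 0.5 = 128.0
  [4→4.25]: (243.1+231.1)/2 × 0.25 = 59.275
  [4.25→6.25]: (231.1+154.3)/2 × 2 = 385.4
  Sum = 1954.775 µg/L·h

AUC = 1950 µg/L·h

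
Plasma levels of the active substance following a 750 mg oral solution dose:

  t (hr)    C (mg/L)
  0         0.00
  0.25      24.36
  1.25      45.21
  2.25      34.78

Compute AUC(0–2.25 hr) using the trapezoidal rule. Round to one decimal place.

Trapezoidal AUC_0→2.25:
  [0→0.25]: (0.00+24.36)/2 × 0.25 = 3.045
  [0.25→1.25]: (24.36+45.21)/2 × 1 = 34.785
  [1.25→2.25]: (45.21+34.78)/2 × 1 = 39.995
  Sum = 77.825 mg/L·hr

AUC = 77.8 mg/L·hr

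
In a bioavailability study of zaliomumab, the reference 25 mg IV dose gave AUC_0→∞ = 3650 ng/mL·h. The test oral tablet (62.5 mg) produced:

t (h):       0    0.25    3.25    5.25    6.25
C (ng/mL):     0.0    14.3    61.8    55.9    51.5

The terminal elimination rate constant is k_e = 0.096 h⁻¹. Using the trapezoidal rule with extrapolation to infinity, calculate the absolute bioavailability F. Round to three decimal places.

F = 0.090

Trapezoidal AUC_0→6.25 (oral tablet):
  [0→0.25]: (0.0+14.3)/2 × 0.25 = 1.7875
  [0.25→3.25]: (14.3+61.8)/2 × 3 = 114.15
  [3.25→5.25]: (61.8+55.9)/2 × 2 = 117.7
  [5.25→6.25]: (55.9+51.5)/2 × 1 = 53.7
  Sum = 287.3375 ng/mL·h
Tail: C_last/k_e = 51.5/0.096 = 536.458
AUC_0→∞ (oral tablet) = 287.3375 + 536.458 = 823.7955 ng/mL·h
F = (AUC_ev/D_ev)/(AUC_iv/D_iv) = (823.7955/62.5)/(3650/25) = 13.180728/146 = 0.0903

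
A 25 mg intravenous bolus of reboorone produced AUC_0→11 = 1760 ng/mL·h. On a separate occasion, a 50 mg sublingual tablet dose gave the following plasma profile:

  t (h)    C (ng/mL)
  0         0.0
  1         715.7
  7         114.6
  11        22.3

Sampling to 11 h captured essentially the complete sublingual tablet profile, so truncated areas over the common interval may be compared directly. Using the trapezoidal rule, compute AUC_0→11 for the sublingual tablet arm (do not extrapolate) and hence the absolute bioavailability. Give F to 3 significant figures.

F = 0.887

Trapezoidal AUC_0→11 (sublingual tablet):
  [0→1]: (0.0+715.7)/2 × 1 = 357.85
  [1→7]: (715.7+114.6)/2 × 6 = 2490.9
  [7→11]: (114.6+22.3)/2 × 4 = 273.8
  Sum = 3122.55 ng/mL·h
F = (AUC_ev/D_ev)/(AUC_iv/D_iv) = (3122.55/50)/(1760/25) = 62.451/70.4 = 0.8871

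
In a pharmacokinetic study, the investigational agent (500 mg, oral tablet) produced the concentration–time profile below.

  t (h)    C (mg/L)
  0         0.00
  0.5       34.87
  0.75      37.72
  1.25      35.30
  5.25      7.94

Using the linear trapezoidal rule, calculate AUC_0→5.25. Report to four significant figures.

Trapezoidal AUC_0→5.25:
  [0→0.5]: (0.00+34.87)/2 × 0.5 = 8.7175
  [0.5→0.75]: (34.87+37.72)/2 × 0.25 = 9.07375
  [0.75→1.25]: (37.72+35.30)/2 × 0.5 = 18.255
  [1.25→5.25]: (35.30+7.94)/2 × 4 = 86.48
  Sum = 122.52625 mg/L·h

AUC = 122.5 mg/L·h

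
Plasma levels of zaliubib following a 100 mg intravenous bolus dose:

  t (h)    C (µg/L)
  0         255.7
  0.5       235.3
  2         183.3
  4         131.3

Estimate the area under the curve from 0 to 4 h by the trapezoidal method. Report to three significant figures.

AUC = 751 µg/L·h

Trapezoidal AUC_0→4:
  [0→0.5]: (255.7+235.3)/2 × 0.5 = 122.75
  [0.5→2]: (235.3+183.3)/2 × 1.5 = 313.95
  [2→4]: (183.3+131.3)/2 × 2 = 314.6
  Sum = 751.3 µg/L·h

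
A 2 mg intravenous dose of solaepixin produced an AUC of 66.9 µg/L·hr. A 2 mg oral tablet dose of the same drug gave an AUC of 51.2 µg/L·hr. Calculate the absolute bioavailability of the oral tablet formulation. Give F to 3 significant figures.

F = 0.765

F = (AUC_ev / D_ev) / (AUC_iv / D_iv)
  = (51.2/2) / (66.9/2)
  = 25.6 / 33.45 = 0.7653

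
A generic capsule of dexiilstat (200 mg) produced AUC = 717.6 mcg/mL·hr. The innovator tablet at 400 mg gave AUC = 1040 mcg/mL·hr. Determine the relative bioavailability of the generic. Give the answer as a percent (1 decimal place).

F_rel = 138.0%

F_rel = (AUC_test/D_test) / (AUC_ref/D_ref)
      = (717.6/200) / (1040/400)
      = 3.588 / 2.6 = 1.3800 = 138.00%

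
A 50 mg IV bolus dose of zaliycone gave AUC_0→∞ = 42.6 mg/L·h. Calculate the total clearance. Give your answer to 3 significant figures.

CL = 1.17 L/h

CL = Dose_iv / AUC_0→∞
   = 50 / 42.6 = 1.17371 L/h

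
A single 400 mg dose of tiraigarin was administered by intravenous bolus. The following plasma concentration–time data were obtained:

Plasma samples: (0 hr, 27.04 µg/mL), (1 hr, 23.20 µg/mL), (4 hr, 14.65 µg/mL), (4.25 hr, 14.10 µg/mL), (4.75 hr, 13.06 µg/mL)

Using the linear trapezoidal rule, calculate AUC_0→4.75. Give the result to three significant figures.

AUC = 92.3 µg/mL·hr

Trapezoidal AUC_0→4.75:
  [0→1]: (27.04+23.20)/2 × 1 = 25.12
  [1→4]: (23.20+14.65)/2 × 3 = 56.775
  [4→4.25]: (14.65+14.10)/2 × 0.25 = 3.59375
  [4.25→4.75]: (14.10+13.06)/2 × 0.5 = 6.79
  Sum = 92.27875 µg/mL·hr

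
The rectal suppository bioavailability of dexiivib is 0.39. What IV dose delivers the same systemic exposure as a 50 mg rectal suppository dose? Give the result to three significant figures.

Systemic exposure from an extravascular dose = F × D_ev, so the equivalent IV dose is F × D_ev.
D_iv = F × D_ev = 0.39 × 50 = 19.5 mg

D_iv = 19.5 mg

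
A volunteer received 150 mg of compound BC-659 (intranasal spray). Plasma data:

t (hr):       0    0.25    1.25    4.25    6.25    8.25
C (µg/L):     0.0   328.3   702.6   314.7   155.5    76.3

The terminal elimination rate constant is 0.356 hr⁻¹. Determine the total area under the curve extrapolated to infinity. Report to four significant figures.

AUC = 2999 µg/L·hr

Trapezoidal AUC_0→8.25:
  [0→0.25]: (0.0+328.3)/2 × 0.25 = 41.0375
  [0.25→1.25]: (328.3+702.6)/2 × 1 = 515.45
  [1.25→4.25]: (702.6+314.7)/2 × 3 = 1525.95
  [4.25→6.25]: (314.7+155.5)/2 × 2 = 470.2
  [6.25→8.25]: (155.5+76.3)/2 × 2 = 231.8
  Sum = 2784.4375 µg/L·hr
Extrapolated tail: C_last / k_e = 76.3 / 0.356 = 214.326
AUC_0→∞ = 2784.4375 + 214.326 = 2998.7635 µg/L·hr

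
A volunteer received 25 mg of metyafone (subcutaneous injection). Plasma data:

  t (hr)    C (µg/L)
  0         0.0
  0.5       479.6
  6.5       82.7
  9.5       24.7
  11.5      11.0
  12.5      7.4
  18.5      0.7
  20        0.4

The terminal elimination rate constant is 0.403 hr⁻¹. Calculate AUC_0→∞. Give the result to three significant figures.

Trapezoidal AUC_0→20:
  [0→0.5]: (0.0+479.6)/2 × 0.5 = 119.9
  [0.5→6.5]: (479.6+82.7)/2 × 6 = 1686.9
  [6.5→9.5]: (82.7+24.7)/2 × 3 = 161.1
  [9.5→11.5]: (24.7+11.0)/2 × 2 = 35.7
  [11.5→12.5]: (11.0+7.4)/2 × 1 = 9.2
  [12.5→18.5]: (7.4+0.7)/2 × 6 = 24.3
  [18.5→20]: (0.7+0.4)/2 × 1.5 = 0.825
  Sum = 2037.925 µg/L·hr
Extrapolated tail: C_last / k_e = 0.4 / 0.403 = 0.993
AUC_0→∞ = 2037.925 + 0.993 = 2038.918 µg/L·hr

AUC = 2040 µg/L·hr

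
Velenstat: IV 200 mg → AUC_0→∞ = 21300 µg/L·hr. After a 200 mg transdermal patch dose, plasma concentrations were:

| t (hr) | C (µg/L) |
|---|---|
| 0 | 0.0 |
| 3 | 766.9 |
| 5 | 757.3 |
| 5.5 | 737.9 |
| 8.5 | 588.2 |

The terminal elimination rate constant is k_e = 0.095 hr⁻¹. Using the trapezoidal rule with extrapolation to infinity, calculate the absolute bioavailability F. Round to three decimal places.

Trapezoidal AUC_0→8.5 (transdermal patch):
  [0→3]: (0.0+766.9)/2 × 3 = 1150.35
  [3→5]: (766.9+757.3)/2 × 2 = 1524.2
  [5→5.5]: (757.3+737.9)/2 × 0.5 = 373.8
  [5.5→8.5]: (737.9+588.2)/2 × 3 = 1989.15
  Sum = 5037.5 µg/L·hr
Tail: C_last/k_e = 588.2/0.095 = 6191.579
AUC_0→∞ (transdermal patch) = 5037.5 + 6191.579 = 11229.079 µg/L·hr
F = (AUC_ev/D_ev)/(AUC_iv/D_iv) = (11229.079/200)/(21300/200) = 56.145395/106.5 = 0.5272

F = 0.527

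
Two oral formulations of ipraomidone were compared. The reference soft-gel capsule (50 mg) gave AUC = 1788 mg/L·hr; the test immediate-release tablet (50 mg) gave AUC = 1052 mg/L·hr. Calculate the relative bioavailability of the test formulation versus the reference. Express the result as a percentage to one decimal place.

F_rel = (AUC_test/D_test) / (AUC_ref/D_ref)
      = (1052/50) / (1788/50)
      = 21.04 / 35.76 = 0.5884 = 58.84%

F_rel = 58.8%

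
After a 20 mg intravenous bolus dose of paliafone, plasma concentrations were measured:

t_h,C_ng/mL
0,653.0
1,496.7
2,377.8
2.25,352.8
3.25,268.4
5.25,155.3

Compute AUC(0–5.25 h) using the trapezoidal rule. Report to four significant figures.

AUC = 1838 ng/mL·h

Trapezoidal AUC_0→5.25:
  [0→1]: (653.0+496.7)/2 × 1 = 574.85
  [1→2]: (496.7+377.8)/2 × 1 = 437.25
  [2→2.25]: (377.8+352.8)/2 × 0.25 = 91.325
  [2.25→3.25]: (352.8+268.4)/2 × 1 = 310.6
  [3.25→5.25]: (268.4+155.3)/2 × 2 = 423.7
  Sum = 1837.725 ng/mL·h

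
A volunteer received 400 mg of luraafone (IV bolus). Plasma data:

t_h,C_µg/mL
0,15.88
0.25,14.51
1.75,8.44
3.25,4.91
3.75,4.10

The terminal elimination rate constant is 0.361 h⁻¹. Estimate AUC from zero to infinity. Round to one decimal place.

AUC = 44.6 µg/mL·h

Trapezoidal AUC_0→3.75:
  [0→0.25]: (15.88+14.51)/2 × 0.25 = 3.79875
  [0.25→1.75]: (14.51+8.44)/2 × 1.5 = 17.2125
  [1.75→3.25]: (8.44+4.91)/2 × 1.5 = 10.0125
  [3.25→3.75]: (4.91+4.10)/2 × 0.5 = 2.2525
  Sum = 33.27625 µg/mL·h
Extrapolated tail: C_last / k_e = 4.10 / 0.361 = 11.357
AUC_0→∞ = 33.27625 + 11.357 = 44.63325 µg/mL·h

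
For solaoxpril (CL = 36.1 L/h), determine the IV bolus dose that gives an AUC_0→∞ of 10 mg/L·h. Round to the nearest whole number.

Dose_iv = CL × AUC_0→∞
     = 36.1 × 10 = 361 mg

Dose = 361 mg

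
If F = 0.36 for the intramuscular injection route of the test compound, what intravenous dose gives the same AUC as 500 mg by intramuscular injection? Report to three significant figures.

D_iv = 180 mg

Systemic exposure from an extravascular dose = F × D_ev, so the equivalent IV dose is F × D_ev.
D_iv = F × D_ev = 0.36 × 500 = 180 mg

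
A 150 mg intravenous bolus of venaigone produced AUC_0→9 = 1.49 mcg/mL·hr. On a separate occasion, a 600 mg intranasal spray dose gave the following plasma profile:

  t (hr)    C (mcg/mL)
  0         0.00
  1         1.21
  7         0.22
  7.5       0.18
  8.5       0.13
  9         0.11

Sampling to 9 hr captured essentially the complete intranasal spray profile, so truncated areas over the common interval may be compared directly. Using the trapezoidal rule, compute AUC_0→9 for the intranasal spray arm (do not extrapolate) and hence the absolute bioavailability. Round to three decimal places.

F = 0.874

Trapezoidal AUC_0→9 (intranasal spray):
  [0→1]: (0.00+1.21)/2 × 1 = 0.605
  [1→7]: (1.21+0.22)/2 × 6 = 4.29
  [7→7.5]: (0.22+0.18)/2 × 0.5 = 0.1
  [7.5→8.5]: (0.18+0.13)/2 × 1 = 0.155
  [8.5→9]: (0.13+0.11)/2 × 0.5 = 0.06
  Sum = 5.21 mcg/mL·hr
F = (AUC_ev/D_ev)/(AUC_iv/D_iv) = (5.21/600)/(1.49/150) = 0.00868333/0.00993333 = 0.8742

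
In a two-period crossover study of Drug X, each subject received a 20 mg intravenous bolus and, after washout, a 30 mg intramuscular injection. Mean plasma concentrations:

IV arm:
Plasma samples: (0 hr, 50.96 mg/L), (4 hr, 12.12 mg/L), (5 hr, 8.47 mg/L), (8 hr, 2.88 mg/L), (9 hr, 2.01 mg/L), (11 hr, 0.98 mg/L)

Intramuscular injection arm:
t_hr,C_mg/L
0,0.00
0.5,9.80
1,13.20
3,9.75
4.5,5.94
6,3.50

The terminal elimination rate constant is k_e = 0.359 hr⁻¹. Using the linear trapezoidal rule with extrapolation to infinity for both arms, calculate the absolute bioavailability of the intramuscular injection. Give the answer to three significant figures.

F = 0.246

Trapezoidal AUC_0→11 (IV):
  [0→4]: (50.96+12.12)/2 × 4 = 126.16
  [4→5]: (12.12+8.47)/2 × 1 = 10.295
  [5→8]: (8.47+2.88)/2 × 3 = 17.025
  [8→9]: (2.88+2.01)/2 × 1 = 2.445
  [9→11]: (2.01+0.98)/2 × 2 = 2.99
  Sum = 158.915 mg/L·hr
IV tail: 0.98/0.359 = 2.730; AUC_iv,0→∞ = 158.915 + 2.730 = 161.645 mg/L·hr
Trapezoidal AUC_0→6 (intramuscular injection):
  [0→0.5]: (0.00+9.80)/2 × 0.5 = 2.45
  [0.5→1]: (9.80+13.20)/2 × 0.5 = 5.75
  [1→3]: (13.20+9.75)/2 × 2 = 22.95
  [3→4.5]: (9.75+5.94)/2 × 1.5 = 11.7675
  [4.5→6]: (5.94+3.50)/2 × 1.5 = 7.08
  Sum = 49.9975 mg/L·hr
intramuscular injection tail: 3.50/0.359 = 9.749; AUC_ev,0→∞ = 49.9975 + 9.749 = 59.7465 mg/L·hr
F = (AUC_ev/D_ev)/(AUC_iv/D_iv) = (59.7465/30)/(161.645/20) = 1.99155/8.08225 = 0.2464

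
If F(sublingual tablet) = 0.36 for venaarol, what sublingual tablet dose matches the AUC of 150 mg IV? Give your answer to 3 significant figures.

D_sublingual = 417 mg

For equal systemic exposure: F × D_ev = D_iv
D_ev = D_iv / F = 150 / 0.36 = 416.667 mg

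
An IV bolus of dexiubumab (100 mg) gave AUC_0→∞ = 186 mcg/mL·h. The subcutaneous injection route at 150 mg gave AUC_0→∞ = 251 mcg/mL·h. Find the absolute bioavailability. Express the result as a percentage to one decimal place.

F = 90.0%

F = (AUC_ev / D_ev) / (AUC_iv / D_iv)
  = (251/150) / (186/100)
  = 1.67333 / 1.86 = 0.8996
  = 89.96%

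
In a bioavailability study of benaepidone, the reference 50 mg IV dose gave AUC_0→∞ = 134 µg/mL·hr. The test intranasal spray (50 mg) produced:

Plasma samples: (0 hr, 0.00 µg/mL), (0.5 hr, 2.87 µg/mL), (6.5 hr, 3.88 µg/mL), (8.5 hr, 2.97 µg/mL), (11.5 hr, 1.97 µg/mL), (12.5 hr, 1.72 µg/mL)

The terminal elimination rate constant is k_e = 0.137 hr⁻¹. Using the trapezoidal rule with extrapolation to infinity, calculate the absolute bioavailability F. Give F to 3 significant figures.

Trapezoidal AUC_0→12.5 (intranasal spray):
  [0→0.5]: (0.00+2.87)/2 × 0.5 = 0.7175
  [0.5→6.5]: (2.87+3.88)/2 × 6 = 20.25
  [6.5→8.5]: (3.88+2.97)/2 × 2 = 6.85
  [8.5→11.5]: (2.97+1.97)/2 × 3 = 7.41
  [11.5→12.5]: (1.97+1.72)/2 × 1 = 1.845
  Sum = 37.0725 µg/mL·hr
Tail: C_last/k_e = 1.72/0.137 = 12.555
AUC_0→∞ (intranasal spray) = 37.0725 + 12.555 = 49.6275 µg/mL·hr
F = (AUC_ev/D_ev)/(AUC_iv/D_iv) = (49.6275/50)/(134/50) = 0.99255/2.68 = 0.3704

F = 0.370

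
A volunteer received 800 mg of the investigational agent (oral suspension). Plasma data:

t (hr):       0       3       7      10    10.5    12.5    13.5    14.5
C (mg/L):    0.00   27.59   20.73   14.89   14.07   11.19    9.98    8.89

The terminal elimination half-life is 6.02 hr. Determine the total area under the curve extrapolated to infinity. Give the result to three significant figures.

AUC = 321 mg/L·hr

Trapezoidal AUC_0→14.5:
  [0→3]: (0.00+27.59)/2 × 3 = 41.385
  [3→7]: (27.59+20.73)/2 × 4 = 96.64
  [7→10]: (20.73+14.89)/2 × 3 = 53.43
  [10→10.5]: (14.89+14.07)/2 × 0.5 = 7.24
  [10.5→12.5]: (14.07+11.19)/2 × 2 = 25.26
  [12.5→13.5]: (11.19+9.98)/2 × 1 = 10.585
  [13.5→14.5]: (9.98+8.89)/2 × 1 = 9.435
  Sum = 243.975 mg/L·hr
k_e = ln2 / t½ = 0.693147 / 6.02 = 0.1151 hr^-1
Extrapolated tail: C_last / k_e = 8.89 / 0.1151 = 77.237
AUC_0→∞ = 243.975 + 77.237 = 321.212 mg/L·hr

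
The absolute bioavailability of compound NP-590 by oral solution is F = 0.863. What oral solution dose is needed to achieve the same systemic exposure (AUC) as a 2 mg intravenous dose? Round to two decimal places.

For equal systemic exposure: F × D_ev = D_iv
D_ev = D_iv / F = 2 / 0.863 = 2.3175 mg

D_oral = 2.32 mg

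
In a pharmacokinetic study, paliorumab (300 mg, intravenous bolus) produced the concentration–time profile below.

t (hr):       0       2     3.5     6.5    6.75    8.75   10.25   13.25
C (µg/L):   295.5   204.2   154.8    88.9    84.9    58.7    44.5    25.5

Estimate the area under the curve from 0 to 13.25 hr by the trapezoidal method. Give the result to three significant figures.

Trapezoidal AUC_0→13.25:
  [0→2]: (295.5+204.2)/2 × 2 = 499.7
  [2→3.5]: (204.2+154.8)/2 × 1.5 = 269.25
  [3.5→6.5]: (154.8+88.9)/2 × 3 = 365.55
  [6.5→6.75]: (88.9+84.9)/2 × 0.25 = 21.725
  [6.75→8.75]: (84.9+58.7)/2 × 2 = 143.6
  [8.75→10.25]: (58.7+44.5)/2 × 1.5 = 77.4
  [10.25→13.25]: (44.5+25.5)/2 × 3 = 105.0
  Sum = 1482.225 µg/L·hr

AUC = 1480 µg/L·hr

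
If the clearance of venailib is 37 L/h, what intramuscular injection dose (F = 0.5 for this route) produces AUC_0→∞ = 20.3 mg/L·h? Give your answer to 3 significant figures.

Dose = CL × AUC_0→∞ / F
     = 37 × 20.3 / 0.5 = 1502.2 mg

Dose = 1500 mg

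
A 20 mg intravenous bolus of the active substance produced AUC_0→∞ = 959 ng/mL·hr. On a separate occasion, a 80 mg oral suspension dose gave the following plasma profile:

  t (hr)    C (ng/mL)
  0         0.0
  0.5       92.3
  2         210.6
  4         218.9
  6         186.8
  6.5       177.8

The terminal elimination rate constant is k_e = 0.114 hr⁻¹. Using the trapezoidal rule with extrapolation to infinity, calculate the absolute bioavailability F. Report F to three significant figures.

Trapezoidal AUC_0→6.5 (oral suspension):
  [0→0.5]: (0.0+92.3)/2 × 0.5 = 23.075
  [0.5→2]: (92.3+210.6)/2 × 1.5 = 227.175
  [2→4]: (210.6+218.9)/2 × 2 = 429.5
  [4→6]: (218.9+186.8)/2 × 2 = 405.7
  [6→6.5]: (186.8+177.8)/2 × 0.5 = 91.15
  Sum = 1176.6 ng/mL·hr
Tail: C_last/k_e = 177.8/0.114 = 1559.649
AUC_0→∞ (oral suspension) = 1176.6 + 1559.649 = 2736.249 ng/mL·hr
F = (AUC_ev/D_ev)/(AUC_iv/D_iv) = (2736.249/80)/(959/20) = 34.2031/47.95 = 0.7133

F = 0.713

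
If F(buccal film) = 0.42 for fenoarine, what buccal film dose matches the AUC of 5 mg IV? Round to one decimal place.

For equal systemic exposure: F × D_ev = D_iv
D_ev = D_iv / F = 5 / 0.42 = 11.9048 mg

D_buccal = 11.9 mg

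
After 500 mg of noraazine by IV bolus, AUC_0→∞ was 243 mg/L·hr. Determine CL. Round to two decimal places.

CL = 2.06 L/hr

CL = Dose_iv / AUC_0→∞
   = 500 / 243 = 2.05761 L/hr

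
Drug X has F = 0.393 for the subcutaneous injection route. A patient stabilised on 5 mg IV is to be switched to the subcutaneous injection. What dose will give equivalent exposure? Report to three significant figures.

D_subcutaneous = 12.7 mg

For equal systemic exposure: F × D_ev = D_iv
D_ev = D_iv / F = 5 / 0.393 = 12.7226 mg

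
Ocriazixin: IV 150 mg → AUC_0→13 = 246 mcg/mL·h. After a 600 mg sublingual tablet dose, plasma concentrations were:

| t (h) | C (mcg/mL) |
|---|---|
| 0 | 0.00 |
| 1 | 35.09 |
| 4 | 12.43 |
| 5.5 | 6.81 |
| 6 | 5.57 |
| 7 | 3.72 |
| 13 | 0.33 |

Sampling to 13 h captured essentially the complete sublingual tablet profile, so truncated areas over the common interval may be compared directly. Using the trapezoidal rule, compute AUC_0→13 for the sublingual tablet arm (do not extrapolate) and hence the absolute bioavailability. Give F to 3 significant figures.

Trapezoidal AUC_0→13 (sublingual tablet):
  [0→1]: (0.00+35.09)/2 × 1 = 17.545
  [1→4]: (35.09+12.43)/2 × 3 = 71.28
  [4→5.5]: (12.43+6.81)/2 × 1.5 = 14.43
  [5.5→6]: (6.81+5.57)/2 × 0.5 = 3.095
  [6→7]: (5.57+3.72)/2 × 1 = 4.645
  [7→13]: (3.72+0.33)/2 × 6 = 12.15
  Sum = 123.145 mcg/mL·h
F = (AUC_ev/D_ev)/(AUC_iv/D_iv) = (123.145/600)/(246/150) = 0.205242/1.64 = 0.1251

F = 0.125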